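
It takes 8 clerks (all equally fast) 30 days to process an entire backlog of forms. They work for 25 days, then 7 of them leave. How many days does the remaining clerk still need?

One clerk does 1/240 of the job per day.
After 25 days with 8 clerks, 5/6 is done (1/6 left).
With 1 clerk the rate is 1/240, so the rest takes 1/6 ÷ 1/240 = 40 days.

40 days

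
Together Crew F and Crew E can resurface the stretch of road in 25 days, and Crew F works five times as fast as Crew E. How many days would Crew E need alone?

150 days

Let Crew E's rate be r; then Crew F's rate is 5r, so together (5 + 1)r = 6r = 1/25.
Thus r = 1/150 per day.
Crew E alone: 150 days; Crew F alone: 30 days.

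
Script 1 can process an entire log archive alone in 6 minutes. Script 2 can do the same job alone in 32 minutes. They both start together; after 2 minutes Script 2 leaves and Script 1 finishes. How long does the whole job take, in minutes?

In the first 2 minutes the combined rate is 19/96, so 19/48 of the job is done, leaving 29/48.
After Script 2 leaves the rate is 1/6 per minute; the remaining 29/48 takes 29/8 minutes.
Total = 2 + 29/8 = 45/8 minutes.

45/8 minutes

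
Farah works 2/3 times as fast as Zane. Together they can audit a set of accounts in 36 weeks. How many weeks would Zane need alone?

Let Zane's rate be r; then Farah's rate is (2/3)r, so together (2/3 + 1)r = (5/3)r = 1/36.
Thus r = 1/60 per week.
Zane alone: 60 weeks; Farah alone: 90 weeks.

60 weeks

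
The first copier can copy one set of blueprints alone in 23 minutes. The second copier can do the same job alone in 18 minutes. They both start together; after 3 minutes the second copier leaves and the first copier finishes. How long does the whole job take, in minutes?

115/6 minutes

In the first 3 minutes the combined rate is 41/414, so 41/138 of the job is done, leaving 97/138.
After the second copier leaves the rate is 1/23 per minute; the remaining 97/138 takes 97/6 minutes.
Total = 3 + 97/6 = 115/6 minutes.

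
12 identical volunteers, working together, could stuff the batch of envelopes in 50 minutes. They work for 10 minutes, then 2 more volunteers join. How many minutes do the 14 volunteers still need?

One volunteer does 1/600 of the job per minute.
After 10 minutes with 12 volunteers, 1/5 is done (4/5 left).
With 14 volunteers the rate is 14/600 = 7/300, so the rest takes 4/5 ÷ 7/300 = 240/7 minutes.

240/7 minutes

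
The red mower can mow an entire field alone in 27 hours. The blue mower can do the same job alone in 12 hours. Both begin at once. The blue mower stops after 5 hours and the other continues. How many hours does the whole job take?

63/4 hours

In the first 5 hours the combined rate is 13/108, so 65/108 of the job is done, leaving 43/108.
After the blue mower leaves the rate is 1/27 per hour; the remaining 43/108 takes 43/4 hours.
Total = 5 + 43/4 = 63/4 hours.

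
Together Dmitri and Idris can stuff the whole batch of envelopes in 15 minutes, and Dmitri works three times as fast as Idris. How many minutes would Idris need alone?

Let Idris's rate be r; then Dmitri's rate is 3r, so together (3 + 1)r = 4r = 1/15.
Thus r = 1/60 per minute.
Idris alone: 60 minutes; Dmitri alone: 20 minutes.

60 minutes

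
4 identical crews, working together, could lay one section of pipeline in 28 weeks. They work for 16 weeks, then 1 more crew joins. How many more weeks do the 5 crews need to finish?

48/5 weeks

One crew does 1/112 of the job per week.
After 16 weeks with 4 crews, 4/7 is done (3/7 left).
With 5 crews the rate is 5/112, so the rest takes 3/7 ÷ 5/112 = 48/5 weeks.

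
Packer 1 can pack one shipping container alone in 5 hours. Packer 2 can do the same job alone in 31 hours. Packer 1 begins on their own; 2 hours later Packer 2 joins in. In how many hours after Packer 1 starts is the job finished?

55/12 hours

In the first 2 hours Packer 1 alone does 2/5 of the job, leaving 3/5.
Once everyone is working, combined rate: 1/5 + 1/31 = (31 + 5)/155 = 36/155 per hour.
Remaining 3/5 at 36/155 per hour takes 31/12 hours.
Total from the start = 2 + 31/12 = 55/12 hours.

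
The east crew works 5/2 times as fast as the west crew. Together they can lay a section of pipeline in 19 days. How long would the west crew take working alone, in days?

133/2 days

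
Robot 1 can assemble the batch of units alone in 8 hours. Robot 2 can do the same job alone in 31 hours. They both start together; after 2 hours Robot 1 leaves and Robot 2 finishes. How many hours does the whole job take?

In the first 2 hours the combined rate is 39/248, so 39/124 of the job is done, leaving 85/124.
After Robot 1 leaves the rate is 1/31 per hour; the remaining 85/124 takes 85/4 hours.
Total = 2 + 85/4 = 93/4 hours.

93/4 hours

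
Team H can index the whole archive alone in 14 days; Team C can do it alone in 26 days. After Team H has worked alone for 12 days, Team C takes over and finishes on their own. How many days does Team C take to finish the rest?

26/7 days

In 12 days Team H does 12/14 = 6/7 of the job, leaving 1/7.
Team C works at 1/26 per day, so finishing takes 1/7 ÷ 1/26 = 26/7 days.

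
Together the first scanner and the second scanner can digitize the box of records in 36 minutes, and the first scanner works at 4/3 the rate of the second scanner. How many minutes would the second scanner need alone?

84 minutes

Let the second scanner's rate be r; then the first scanner's rate is (4/3)r, so together (4/3 + 1)r = (7/3)r = 1/36.
Thus r = 1/84 per minute.
The second scanner alone: 84 minutes; the first scanner alone: 63 minutes.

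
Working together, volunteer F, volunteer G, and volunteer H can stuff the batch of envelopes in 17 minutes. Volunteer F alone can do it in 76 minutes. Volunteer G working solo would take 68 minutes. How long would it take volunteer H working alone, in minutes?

Combined rate is 1/17 per minute.
Known contribution: 1/76 + 1/68 = (17 + 19)/1292 = 36/1292 = 9/323 per minute.
So volunteer H's rate is 1/17 − 9/323 = 10/323, meaning 323/10 minutes alone.

323/10 minutes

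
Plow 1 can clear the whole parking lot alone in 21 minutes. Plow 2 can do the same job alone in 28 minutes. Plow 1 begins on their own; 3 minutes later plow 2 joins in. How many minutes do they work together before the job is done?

72/7 minutes

In the first 3 minutes plow 1 alone does 3/21 = 1/7 of the job, leaving 6/7.
Once everyone is working, combined rate: 1/21 + 1/28 = (4 + 3)/84 = 7/84 = 1/12 per minute.
Remaining 6/7 at 1/12 per minute takes 72/7 minutes.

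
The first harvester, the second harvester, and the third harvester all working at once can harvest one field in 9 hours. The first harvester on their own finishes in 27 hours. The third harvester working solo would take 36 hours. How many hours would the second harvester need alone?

108/5 hours

Combined rate is 1/9 per hour.
Known contribution: 1/27 + 1/36 = (4 + 3)/108 = 7/108 per hour.
So the second harvester's rate is 1/9 − 7/108 = 5/108, meaning 108/5 hours alone.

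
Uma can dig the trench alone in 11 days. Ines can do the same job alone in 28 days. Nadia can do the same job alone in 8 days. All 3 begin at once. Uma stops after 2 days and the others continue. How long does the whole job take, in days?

In the first 2 days the combined rate is 155/616, so 155/308 of the job is done, leaving 153/308.
After Uma leaves the rate is 9/56 per day; the remaining 153/308 takes 34/11 days.
Total = 2 + 34/11 = 56/11 days.

56/11 days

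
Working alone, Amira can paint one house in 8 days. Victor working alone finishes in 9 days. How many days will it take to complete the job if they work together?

72/17 days

Combined rate: 1/8 + 1/9 = (9 + 8)/72 = 17/72 per day.
Time = 1 ÷ (17/72) = 72/17 days.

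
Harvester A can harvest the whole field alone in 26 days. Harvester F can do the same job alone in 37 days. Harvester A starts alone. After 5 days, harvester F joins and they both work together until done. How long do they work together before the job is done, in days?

37/3 days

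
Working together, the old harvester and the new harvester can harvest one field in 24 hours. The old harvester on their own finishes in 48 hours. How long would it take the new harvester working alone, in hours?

Combined rate is 1/24 per hour.
Known contribution: 1/48 per hour.
So the new harvester's rate is 1/24 − 1/48 = 1/48, meaning 48 hours alone.

48 hours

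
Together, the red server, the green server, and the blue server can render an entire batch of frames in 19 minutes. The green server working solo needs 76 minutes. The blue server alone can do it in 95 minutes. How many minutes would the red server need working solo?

380/11 minutes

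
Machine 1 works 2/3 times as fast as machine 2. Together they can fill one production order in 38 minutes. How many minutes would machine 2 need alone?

Let machine 2's rate be r; then machine 1's rate is (2/3)r, so together (2/3 + 1)r = (5/3)r = 1/38.
Thus r = 3/190 per minute.
Machine 2 alone: 190/3 minutes; machine 1 alone: 95 minutes.

190/3 minutes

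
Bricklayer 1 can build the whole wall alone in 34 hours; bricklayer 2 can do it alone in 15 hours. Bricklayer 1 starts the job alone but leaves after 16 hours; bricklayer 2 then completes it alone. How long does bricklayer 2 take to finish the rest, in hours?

135/17 hours

In 16 hours bricklayer 1 does 16/34 = 8/17 of the job, leaving 9/17.
Bricklayer 2 works at 1/15 per hour, so finishing takes 9/17 ÷ 1/15 = 135/17 hours.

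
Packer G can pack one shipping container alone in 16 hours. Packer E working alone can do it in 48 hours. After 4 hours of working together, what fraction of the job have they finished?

1/3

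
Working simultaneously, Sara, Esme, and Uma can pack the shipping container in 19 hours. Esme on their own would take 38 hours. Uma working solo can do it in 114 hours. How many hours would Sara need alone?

57 hours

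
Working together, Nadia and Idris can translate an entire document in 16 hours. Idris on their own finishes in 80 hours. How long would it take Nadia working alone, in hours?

20 hours

Combined rate is 1/16 per hour.
Known contribution: 1/80 per hour.
So Nadia's rate is 1/16 − 1/80 = 1/20, meaning 20 hours alone.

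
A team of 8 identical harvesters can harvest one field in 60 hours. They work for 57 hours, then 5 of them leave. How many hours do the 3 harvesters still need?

One harvester does 1/480 of the job per hour.
After 57 hours with 8 harvesters, 19/20 is done (1/20 left).
With 3 harvesters the rate is 3/480 = 1/160, so the rest takes 1/20 ÷ 1/160 = 8 hours.

8 hours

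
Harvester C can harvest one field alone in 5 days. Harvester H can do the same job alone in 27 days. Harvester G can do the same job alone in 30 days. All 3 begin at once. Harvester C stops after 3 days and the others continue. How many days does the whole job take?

108/19 days

In the first 3 days the combined rate is 73/270, so 73/90 of the job is done, leaving 17/90.
After harvester C leaves the rate is 19/270 per day; the remaining 17/90 takes 51/19 days.
Total = 3 + 51/19 = 108/19 days.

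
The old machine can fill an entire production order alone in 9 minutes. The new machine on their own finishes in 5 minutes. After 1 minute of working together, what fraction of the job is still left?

Combined rate: 1/9 + 1/5 = (5 + 9)/45 = 14/45 per minute.
In 1 minute they complete 1·14/45 = 14/45 of the job.
So 31/45 remains.

31/45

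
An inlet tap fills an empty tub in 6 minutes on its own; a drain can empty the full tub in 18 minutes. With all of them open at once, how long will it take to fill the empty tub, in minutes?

Net rate = 1/6 − 1/18 = (3 − 1)/18 = 2/18 = 1/9 per minute.
Filling time = 1 ÷ (1/9) = 9 minutes.

9 minutes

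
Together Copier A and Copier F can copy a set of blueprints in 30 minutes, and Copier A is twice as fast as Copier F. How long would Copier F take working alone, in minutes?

Let Copier F's rate be r; then Copier A's rate is 2r, so together (2 + 1)r = 3r = 1/30.
Thus r = 1/90 per minute.
Copier F alone: 90 minutes; Copier A alone: 45 minutes.

90 minutes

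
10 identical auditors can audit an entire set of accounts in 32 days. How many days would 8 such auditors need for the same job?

Total work is 10·32 = 320 auditor-days.
With 8 auditors: 320/8 = 40 days.

40 days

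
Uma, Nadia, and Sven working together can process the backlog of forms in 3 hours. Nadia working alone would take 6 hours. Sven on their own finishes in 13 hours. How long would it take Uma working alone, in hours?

Combined rate is 1/3 per hour.
Known contribution: 1/6 + 1/13 = (13 + 6)/78 = 19/78 per hour.
So Uma's rate is 1/3 − 19/78 = 7/78, meaning 78/7 hours alone.

78/7 hours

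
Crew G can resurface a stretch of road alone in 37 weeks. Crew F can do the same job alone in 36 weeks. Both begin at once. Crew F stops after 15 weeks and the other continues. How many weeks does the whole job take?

In the first 15 weeks the combined rate is 73/1332, so 365/444 of the job is done, leaving 79/444.
After crew F leaves the rate is 1/37 per week; the remaining 79/444 takes 79/12 weeks.
Total = 15 + 79/12 = 259/12 weeks.

259/12 weeks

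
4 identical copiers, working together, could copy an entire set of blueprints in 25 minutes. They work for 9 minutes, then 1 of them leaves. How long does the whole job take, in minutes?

91/3 minutes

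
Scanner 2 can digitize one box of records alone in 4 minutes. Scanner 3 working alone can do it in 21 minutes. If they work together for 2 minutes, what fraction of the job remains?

17/42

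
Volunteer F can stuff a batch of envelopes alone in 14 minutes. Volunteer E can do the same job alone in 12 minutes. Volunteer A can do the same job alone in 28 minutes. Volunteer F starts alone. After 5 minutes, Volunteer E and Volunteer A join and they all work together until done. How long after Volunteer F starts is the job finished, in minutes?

67/8 minutes

In the first 5 minutes Volunteer F alone does 5/14 of the job, leaving 9/14.
Once everyone is working, combined rate: 1/14 + 1/12 + 1/28 = (6 + 7 + 3)/84 = 16/84 = 4/21 per minute.
Remaining 9/14 at 4/21 per minute takes 27/8 minutes.
Total from the start = 5 + 27/8 = 67/8 minutes.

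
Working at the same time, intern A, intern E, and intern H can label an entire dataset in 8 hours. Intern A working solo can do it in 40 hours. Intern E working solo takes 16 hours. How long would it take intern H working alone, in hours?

Combined rate is 1/8 per hour.
Known contribution: 1/40 + 1/16 = (2 + 5)/80 = 7/80 per hour.
So intern H's rate is 1/8 − 7/80 = 3/80, meaning 80/3 hours alone.

80/3 hours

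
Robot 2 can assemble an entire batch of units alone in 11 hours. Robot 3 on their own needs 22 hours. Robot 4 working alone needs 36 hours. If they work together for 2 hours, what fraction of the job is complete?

65/198

Combined rate: 1/11 + 1/22 + 1/36 = (36 + 18 + 11)/396 = 65/396 per hour.
In 2 hours they complete 2·65/396 = 65/198 of the job.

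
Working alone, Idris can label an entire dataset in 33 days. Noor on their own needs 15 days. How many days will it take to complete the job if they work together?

165/16 days

Combined rate: 1/33 + 1/15 = (5 + 11)/165 = 16/165 per day.
Time = 1 ÷ (16/165) = 165/16 days.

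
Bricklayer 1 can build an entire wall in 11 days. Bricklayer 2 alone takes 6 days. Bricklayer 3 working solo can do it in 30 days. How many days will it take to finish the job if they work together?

55/16 days

Combined rate: 1/11 + 1/6 + 1/30 = (30 + 55 + 11)/330 = 96/330 = 16/55 per day.
Time = 1 ÷ (16/55) = 55/16 days.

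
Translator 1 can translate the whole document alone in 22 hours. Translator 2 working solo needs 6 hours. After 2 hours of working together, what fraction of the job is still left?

Combined rate: 1/22 + 1/6 = (3 + 11)/66 = 14/66 = 7/33 per hour.
In 2 hours they complete 2·7/33 = 14/33 of the job.
So 19/33 remains.

19/33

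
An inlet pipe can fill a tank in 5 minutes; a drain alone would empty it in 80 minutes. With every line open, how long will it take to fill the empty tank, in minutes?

Net rate = 1/5 − 1/80 = (16 − 1)/80 = 15/80 = 3/16 per minute.
Filling time = 1 ÷ (3/16) = 16/3 minutes.

16/3 minutes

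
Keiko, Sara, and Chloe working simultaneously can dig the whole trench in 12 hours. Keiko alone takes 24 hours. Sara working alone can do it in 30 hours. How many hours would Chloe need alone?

120 hours

Combined rate is 1/12 per hour.
Known contribution: 1/24 + 1/30 = (5 + 4)/120 = 9/120 = 3/40 per hour.
So Chloe's rate is 1/12 − 3/40 = 1/120, meaning 120 hours alone.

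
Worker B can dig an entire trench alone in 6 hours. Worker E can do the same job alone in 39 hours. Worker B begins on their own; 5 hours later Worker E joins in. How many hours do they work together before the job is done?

13/15 hours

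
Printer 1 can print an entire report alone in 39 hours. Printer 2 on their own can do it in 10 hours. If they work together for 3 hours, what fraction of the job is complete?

Combined rate: 1/39 + 1/10 = (10 + 39)/390 = 49/390 per hour.
In 3 hours they complete 3·49/390 = 49/130 of the job.

49/130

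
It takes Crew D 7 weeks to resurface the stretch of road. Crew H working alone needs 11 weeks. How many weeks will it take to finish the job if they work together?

77/18 weeks

Combined rate: 1/7 + 1/11 = (11 + 7)/77 = 18/77 per week.
Time = 1 ÷ (18/77) = 77/18 weeks.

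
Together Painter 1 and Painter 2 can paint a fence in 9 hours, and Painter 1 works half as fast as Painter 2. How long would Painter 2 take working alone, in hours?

27/2 hours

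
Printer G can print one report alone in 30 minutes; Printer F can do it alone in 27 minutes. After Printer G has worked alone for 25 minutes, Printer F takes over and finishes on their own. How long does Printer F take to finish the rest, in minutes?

9/2 minutes

In 25 minutes Printer G does 25/30 = 5/6 of the job, leaving 1/6.
Printer F works at 1/27 per minute, so finishing takes 1/6 ÷ 1/27 = 9/2 minutes.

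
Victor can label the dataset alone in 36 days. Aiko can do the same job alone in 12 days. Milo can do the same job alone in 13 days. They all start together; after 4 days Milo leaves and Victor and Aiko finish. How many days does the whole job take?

81/13 days

In the first 4 days the combined rate is 22/117, so 88/117 of the job is done, leaving 29/117.
After Milo leaves the rate is 1/9 per day; the remaining 29/117 takes 29/13 days.
Total = 4 + 29/13 = 81/13 days.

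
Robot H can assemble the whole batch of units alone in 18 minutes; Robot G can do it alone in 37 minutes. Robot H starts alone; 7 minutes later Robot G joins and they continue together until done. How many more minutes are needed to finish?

37/5 minutes

In 7 minutes Robot H does 7/18 of the job, leaving 11/18.
Robot H and Robot G together work at 55/666 per minute, so finishing takes 11/18 ÷ 55/666 = 37/5 minutes.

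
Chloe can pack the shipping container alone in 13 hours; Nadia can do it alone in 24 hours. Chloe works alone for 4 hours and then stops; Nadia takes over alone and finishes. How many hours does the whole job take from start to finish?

268/13 hours

In 4 hours Chloe does 4/13 of the job, leaving 9/13.
Nadia works at 1/24 per hour, so finishing takes 9/13 ÷ 1/24 = 216/13 hours.
Total time = 4 + 216/13 = 268/13 hours.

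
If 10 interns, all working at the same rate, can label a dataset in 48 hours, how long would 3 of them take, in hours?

160 hours

Total work is 10·48 = 480 intern-hours.
With 3 interns: 480/3 = 160 hours.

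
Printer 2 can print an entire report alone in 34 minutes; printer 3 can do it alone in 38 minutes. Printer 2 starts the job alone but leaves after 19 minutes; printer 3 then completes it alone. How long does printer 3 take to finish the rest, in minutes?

285/17 minutes

In 19 minutes printer 2 does 19/34 of the job, leaving 15/34.
Printer 3 works at 1/38 per minute, so finishing takes 15/34 ÷ 1/38 = 285/17 minutes.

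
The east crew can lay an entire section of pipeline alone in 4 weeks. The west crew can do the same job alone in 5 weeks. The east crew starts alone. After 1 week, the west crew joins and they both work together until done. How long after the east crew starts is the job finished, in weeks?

8/3 weeks

In the first 1 week the east crew alone does 1/4 of the job, leaving 3/4.
Once everyone is working, combined rate: 1/4 + 1/5 = (5 + 4)/20 = 9/20 per week.
Remaining 3/4 at 9/20 per week takes 5/3 weeks.
Total from the start = 1 + 5/3 = 8/3 weeks.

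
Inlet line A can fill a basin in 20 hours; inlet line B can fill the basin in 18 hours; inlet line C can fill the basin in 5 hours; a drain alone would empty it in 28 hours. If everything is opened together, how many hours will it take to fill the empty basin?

Net rate = 1/20 + 1/18 + 1/5 − 1/28 = (63 + 70 + 252 − 45)/1260 = 340/1260 = 17/63 per hour.
Filling time = 1 ÷ (17/63) = 63/17 hours.

63/17 hours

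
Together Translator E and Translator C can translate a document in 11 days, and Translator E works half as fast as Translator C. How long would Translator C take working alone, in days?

33/2 days

Let Translator C's rate be r; then Translator E's rate is (1/2)r, so together (1/2 + 1)r = (3/2)r = 1/11.
Thus r = 2/33 per day.
Translator C alone: 33/2 days; Translator E alone: 33 days.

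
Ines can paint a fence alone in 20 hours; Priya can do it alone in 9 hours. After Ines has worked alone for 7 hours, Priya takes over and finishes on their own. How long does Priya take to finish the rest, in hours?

In 7 hours Ines does 7/20 of the job, leaving 13/20.
Priya works at 1/9 per hour, so finishing takes 13/20 ÷ 1/9 = 117/20 hours.

117/20 hours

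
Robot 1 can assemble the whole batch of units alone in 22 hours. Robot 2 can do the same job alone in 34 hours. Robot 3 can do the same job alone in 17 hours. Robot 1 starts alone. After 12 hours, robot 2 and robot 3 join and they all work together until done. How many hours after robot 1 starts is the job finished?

In the first 12 hours robot 1 alone does 12/22 = 6/11 of the job, leaving 5/11.
Once everyone is working, combined rate: 1/22 + 1/34 + 1/17 = (17 + 11 + 22)/374 = 50/374 = 25/187 per hour.
Remaining 5/11 at 25/187 per hour takes 17/5 hours.
Total from the start = 12 + 17/5 = 77/5 hours.

77/5 hours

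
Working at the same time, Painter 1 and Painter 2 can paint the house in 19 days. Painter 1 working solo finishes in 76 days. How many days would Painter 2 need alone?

Combined rate is 1/19 per day.
Known contribution: 1/76 per day.
So Painter 2's rate is 1/19 − 1/76 = 3/76, meaning 76/3 days alone.

76/3 days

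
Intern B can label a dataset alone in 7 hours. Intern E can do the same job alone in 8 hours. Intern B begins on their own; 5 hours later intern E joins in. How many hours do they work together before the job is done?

In the first 5 hours intern B alone does 5/7 of the job, leaving 2/7.
Once everyone is working, combined rate: 1/7 + 1/8 = (8 + 7)/56 = 15/56 per hour.
Remaining 2/7 at 15/56 per hour takes 16/15 hours.

16/15 hours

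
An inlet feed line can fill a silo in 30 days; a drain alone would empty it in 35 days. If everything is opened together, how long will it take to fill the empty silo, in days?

Net rate = 1/30 − 1/35 = (7 − 6)/210 = 1/210 per day.
Filling time = 1 ÷ (1/210) = 210 days.

210 days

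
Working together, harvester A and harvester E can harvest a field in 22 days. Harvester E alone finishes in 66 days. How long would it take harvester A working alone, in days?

33 days

Combined rate is 1/22 per day.
Known contribution: 1/66 per day.
So harvester A's rate is 1/22 − 1/66 = 1/33, meaning 33 days alone.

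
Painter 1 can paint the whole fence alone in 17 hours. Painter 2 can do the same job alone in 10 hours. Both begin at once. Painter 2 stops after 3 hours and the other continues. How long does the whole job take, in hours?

In the first 3 hours the combined rate is 27/170, so 81/170 of the job is done, leaving 89/170.
After painter 2 leaves the rate is 1/17 per hour; the remaining 89/170 takes 89/10 hours.
Total = 3 + 89/10 = 119/10 hours.

119/10 hours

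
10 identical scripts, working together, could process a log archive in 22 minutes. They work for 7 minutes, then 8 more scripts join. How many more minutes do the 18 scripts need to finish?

One script does 1/220 of the job per minute.
After 7 minutes with 10 scripts, 7/22 is done (15/22 left).
With 18 scripts the rate is 18/220 = 9/110, so the rest takes 15/22 ÷ 9/110 = 25/3 minutes.

25/3 minutes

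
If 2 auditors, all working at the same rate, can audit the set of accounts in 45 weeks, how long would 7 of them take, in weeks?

Total work is 2·45 = 90 auditor-weeks.
With 7 auditors: 90/7 weeks.

90/7 weeks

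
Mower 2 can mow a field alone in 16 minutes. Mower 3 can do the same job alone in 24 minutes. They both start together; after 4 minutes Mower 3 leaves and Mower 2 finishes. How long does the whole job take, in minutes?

In the first 4 minutes the combined rate is 5/48, so 5/12 of the job is done, leaving 7/12.
After Mower 3 leaves the rate is 1/16 per minute; the remaining 7/12 takes 28/3 minutes.
Total = 4 + 28/3 = 40/3 minutes.

40/3 minutes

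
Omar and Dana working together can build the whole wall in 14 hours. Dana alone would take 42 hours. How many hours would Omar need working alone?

21 hours

Combined rate is 1/14 per hour.
Known contribution: 1/42 per hour.
So Omar's rate is 1/14 − 1/42 = 1/21, meaning 21 hours alone.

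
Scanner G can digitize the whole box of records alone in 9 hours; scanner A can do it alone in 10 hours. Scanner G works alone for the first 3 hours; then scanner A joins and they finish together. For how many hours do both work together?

60/19 hours

In 3 hours scanner G does 3/9 = 1/3 of the job, leaving 2/3.
Scanner G and scanner A together work at 19/90 per hour, so finishing takes 2/3 ÷ 19/90 = 60/19 hours.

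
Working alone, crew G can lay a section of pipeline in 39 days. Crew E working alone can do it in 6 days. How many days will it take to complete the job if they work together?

Combined rate: 1/39 + 1/6 = (2 + 13)/78 = 15/78 = 5/26 per day.
Time = 1 ÷ (5/26) = 26/5 days.

26/5 days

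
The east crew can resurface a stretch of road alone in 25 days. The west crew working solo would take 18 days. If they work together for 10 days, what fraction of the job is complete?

43/45

Combined rate: 1/25 + 1/18 = (18 + 25)/450 = 43/450 per day.
In 10 days they complete 10·43/450 = 43/45 of the job.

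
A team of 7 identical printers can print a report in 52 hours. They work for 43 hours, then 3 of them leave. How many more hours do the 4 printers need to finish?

63/4 hours

One printer does 1/364 of the job per hour.
After 43 hours with 7 printers, 43/52 is done (9/52 left).
With 4 printers the rate is 4/364 = 1/91, so the rest takes 9/52 ÷ 1/91 = 63/4 hours.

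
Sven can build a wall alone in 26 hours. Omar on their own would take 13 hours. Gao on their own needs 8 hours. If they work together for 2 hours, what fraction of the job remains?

27/52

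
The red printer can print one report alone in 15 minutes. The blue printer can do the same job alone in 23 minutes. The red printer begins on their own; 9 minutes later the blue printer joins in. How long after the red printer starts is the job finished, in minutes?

240/19 minutes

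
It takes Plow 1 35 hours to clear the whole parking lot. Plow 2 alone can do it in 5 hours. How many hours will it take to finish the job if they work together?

35/8 hours

Combined rate: 1/35 + 1/5 = (1 + 7)/35 = 8/35 per hour.
Time = 1 ÷ (8/35) = 35/8 hours.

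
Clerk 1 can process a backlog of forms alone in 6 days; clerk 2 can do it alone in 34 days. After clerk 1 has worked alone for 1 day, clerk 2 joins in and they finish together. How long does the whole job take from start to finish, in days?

21/4 days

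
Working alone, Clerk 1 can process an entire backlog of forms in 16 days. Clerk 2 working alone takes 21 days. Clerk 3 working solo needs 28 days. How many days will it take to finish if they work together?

48/7 days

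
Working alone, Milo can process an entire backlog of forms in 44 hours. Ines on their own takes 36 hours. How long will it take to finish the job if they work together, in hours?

With two workers the combined time is the product over the sum: 44·36/(44+36) = 1584/80 = 99/5 hours.

99/5 hours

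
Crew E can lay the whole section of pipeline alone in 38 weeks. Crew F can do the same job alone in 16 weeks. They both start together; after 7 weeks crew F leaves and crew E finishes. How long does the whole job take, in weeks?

In the first 7 weeks the combined rate is 27/304, so 189/304 of the job is done, leaving 115/304.
After crew F leaves the rate is 1/38 per week; the remaining 115/304 takes 115/8 weeks.
Total = 7 + 115/8 = 171/8 weeks.

171/8 weeks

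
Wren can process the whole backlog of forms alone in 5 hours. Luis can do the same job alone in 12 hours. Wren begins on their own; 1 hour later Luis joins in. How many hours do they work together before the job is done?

In the first 1 hour Wren alone does 1/5 of the job, leaving 4/5.
Once everyone is working, combined rate: 1/5 + 1/12 = (12 + 5)/60 = 17/60 per hour.
Remaining 4/5 at 17/60 per hour takes 48/17 hours.

48/17 hours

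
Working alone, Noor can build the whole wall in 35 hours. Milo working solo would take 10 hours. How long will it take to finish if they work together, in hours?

Combined rate: 1/35 + 1/10 = (2 + 7)/70 = 9/70 per hour.
Time = 1 ÷ (9/70) = 70/9 hours.

70/9 hours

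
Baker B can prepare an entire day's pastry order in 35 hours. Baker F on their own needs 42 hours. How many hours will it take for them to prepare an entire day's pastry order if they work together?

210/11 hours

Combined rate: 1/35 + 1/42 = (6 + 5)/210 = 11/210 per hour.
Time = 1 ÷ (11/210) = 210/11 hours.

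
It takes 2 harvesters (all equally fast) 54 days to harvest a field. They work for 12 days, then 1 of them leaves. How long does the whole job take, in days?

96 days

One harvester does 1/108 of the job per day.
After 12 days with 2 harvesters, 2/9 is done (7/9 left).
With 1 harvester the rate is 1/108, so the rest takes 7/9 ÷ 1/108 = 84 days.
Total = 12 + 84 = 96 days.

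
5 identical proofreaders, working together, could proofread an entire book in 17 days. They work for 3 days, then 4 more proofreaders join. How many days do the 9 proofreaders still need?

One proofreader does 1/85 of the job per day.
After 3 days with 5 proofreaders, 3/17 is done (14/17 left).
With 9 proofreaders the rate is 9/85, so the rest takes 14/17 ÷ 9/85 = 70/9 days.

70/9 days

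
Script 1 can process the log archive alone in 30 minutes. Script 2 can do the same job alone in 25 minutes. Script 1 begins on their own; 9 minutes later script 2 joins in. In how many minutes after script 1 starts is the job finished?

204/11 minutes

In the first 9 minutes script 1 alone does 9/30 = 3/10 of the job, leaving 7/10.
Once everyone is working, combined rate: 1/30 + 1/25 = (5 + 6)/150 = 11/150 per minute.
Remaining 7/10 at 11/150 per minute takes 105/11 minutes.
Total from the start = 9 + 105/11 = 204/11 minutes.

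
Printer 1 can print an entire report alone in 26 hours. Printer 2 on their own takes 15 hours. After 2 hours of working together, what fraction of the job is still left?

154/195

Combined rate: 1/26 + 1/15 = (15 + 26)/390 = 41/390 per hour.
In 2 hours they complete 2·41/390 = 41/195 of the job.
So 154/195 remains.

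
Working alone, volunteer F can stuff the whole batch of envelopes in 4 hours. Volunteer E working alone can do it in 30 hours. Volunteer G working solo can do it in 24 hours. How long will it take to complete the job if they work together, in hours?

40/13 hours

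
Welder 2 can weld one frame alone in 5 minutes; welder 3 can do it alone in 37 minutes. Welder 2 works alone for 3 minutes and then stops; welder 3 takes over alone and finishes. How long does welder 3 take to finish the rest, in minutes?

In 3 minutes welder 2 does 3/5 of the job, leaving 2/5.
Welder 3 works at 1/37 per minute, so finishing takes 2/5 ÷ 1/37 = 74/5 minutes.

74/5 minutes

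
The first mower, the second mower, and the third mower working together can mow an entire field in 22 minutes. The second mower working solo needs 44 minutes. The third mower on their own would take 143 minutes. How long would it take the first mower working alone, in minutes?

572/9 minutes

Combined rate is 1/22 per minute.
Known contribution: 1/44 + 1/143 = (13 + 4)/572 = 17/572 per minute.
So the first mower's rate is 1/22 − 17/572 = 9/572, meaning 572/9 minutes alone.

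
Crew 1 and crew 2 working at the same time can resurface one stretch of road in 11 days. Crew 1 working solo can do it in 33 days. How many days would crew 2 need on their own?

Combined rate is 1/11 per day.
Known contribution: 1/33 per day.
So crew 2's rate is 1/11 − 1/33 = 2/33, meaning 33/2 days alone.

33/2 days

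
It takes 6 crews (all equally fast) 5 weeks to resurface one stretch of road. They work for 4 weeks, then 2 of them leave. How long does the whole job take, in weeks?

11/2 weeks

One crew does 1/30 of the job per week.
After 4 weeks with 6 crews, 4/5 is done (1/5 left).
With 4 crews the rate is 4/30 = 2/15, so the rest takes 1/5 ÷ 2/15 = 3/2 weeks.
Total = 4 + 3/2 = 11/2 weeks.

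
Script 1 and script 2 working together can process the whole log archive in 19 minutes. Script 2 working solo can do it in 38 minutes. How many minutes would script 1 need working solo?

38 minutes

Combined rate is 1/19 per minute.
Known contribution: 1/38 per minute.
So script 1's rate is 1/19 − 1/38 = 1/38, meaning 38 minutes alone.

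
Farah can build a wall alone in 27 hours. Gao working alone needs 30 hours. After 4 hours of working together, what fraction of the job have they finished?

38/135

Combined rate: 1/27 + 1/30 = (10 + 9)/270 = 19/270 per hour.
In 4 hours they complete 4·19/270 = 38/135 of the job.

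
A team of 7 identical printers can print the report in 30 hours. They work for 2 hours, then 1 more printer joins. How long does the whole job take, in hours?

One printer does 1/210 of the job per hour.
After 2 hours with 7 printers, 1/15 is done (14/15 left).
With 8 printers the rate is 8/210 = 4/105, so the rest takes 14/15 ÷ 4/105 = 49/2 hours.
Total = 2 + 49/2 = 53/2 hours.

53/2 hours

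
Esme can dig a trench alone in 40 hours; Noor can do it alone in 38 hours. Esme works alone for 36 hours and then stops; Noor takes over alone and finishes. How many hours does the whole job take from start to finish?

In 36 hours Esme does 36/40 = 9/10 of the job, leaving 1/10.
Noor works at 1/38 per hour, so finishing takes 1/10 ÷ 1/38 = 19/5 hours.
Total time = 36 + 19/5 = 199/5 hours.

199/5 hours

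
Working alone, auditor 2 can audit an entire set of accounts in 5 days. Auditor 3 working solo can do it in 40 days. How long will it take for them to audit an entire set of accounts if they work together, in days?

40/9 days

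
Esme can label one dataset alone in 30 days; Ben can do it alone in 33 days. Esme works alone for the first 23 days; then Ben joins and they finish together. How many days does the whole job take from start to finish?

80/3 days

In 23 days Esme does 23/30 of the job, leaving 7/30.
Esme and Ben together work at 7/110 per day, so finishing takes 7/30 ÷ 7/110 = 11/3 days.
Total time = 23 + 11/3 = 80/3 days.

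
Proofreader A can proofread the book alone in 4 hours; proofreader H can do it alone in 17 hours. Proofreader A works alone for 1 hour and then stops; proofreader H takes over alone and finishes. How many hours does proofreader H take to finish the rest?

51/4 hours

In 1 hour proofreader A does 1/4 of the job, leaving 3/4.
Proofreader H works at 1/17 per hour, so finishing takes 3/4 ÷ 1/17 = 51/4 hours.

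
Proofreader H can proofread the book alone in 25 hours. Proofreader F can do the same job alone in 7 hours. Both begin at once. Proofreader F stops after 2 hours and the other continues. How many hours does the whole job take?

In the first 2 hours the combined rate is 32/175, so 64/175 of the job is done, leaving 111/175.
After Proofreader F leaves the rate is 1/25 per hour; the remaining 111/175 takes 111/7 hours.
Total = 2 + 111/7 = 125/7 hours.

125/7 hours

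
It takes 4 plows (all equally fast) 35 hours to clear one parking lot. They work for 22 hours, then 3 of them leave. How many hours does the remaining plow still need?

52 hours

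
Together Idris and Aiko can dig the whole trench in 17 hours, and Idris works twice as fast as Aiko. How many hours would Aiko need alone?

51 hours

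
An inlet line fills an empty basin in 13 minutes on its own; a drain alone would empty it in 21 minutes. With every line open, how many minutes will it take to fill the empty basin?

273/8 minutes

Net rate = 1/13 − 1/21 = (21 − 13)/273 = 8/273 per minute.
Filling time = 1 ÷ (8/273) = 273/8 minutes.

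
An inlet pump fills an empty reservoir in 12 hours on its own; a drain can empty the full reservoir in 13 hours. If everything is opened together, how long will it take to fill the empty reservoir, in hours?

156 hours

Net rate = 1/12 − 1/13 = (13 − 12)/156 = 1/156 per hour.
Filling time = 1 ÷ (1/156) = 156 hours.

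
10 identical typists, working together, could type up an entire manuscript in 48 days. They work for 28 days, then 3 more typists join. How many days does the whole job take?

564/13 days

One typist does 1/480 of the job per day.
After 28 days with 10 typists, 7/12 is done (5/12 left).
With 13 typists the rate is 13/480, so the rest takes 5/12 ÷ 13/480 = 200/13 days.
Total = 28 + 200/13 = 564/13 days.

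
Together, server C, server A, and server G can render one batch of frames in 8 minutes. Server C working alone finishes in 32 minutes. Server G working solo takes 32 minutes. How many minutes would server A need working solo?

16 minutes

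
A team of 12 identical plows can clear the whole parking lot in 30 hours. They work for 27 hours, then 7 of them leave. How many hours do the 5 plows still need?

One plow does 1/360 of the job per hour.
After 27 hours with 12 plows, 9/10 is done (1/10 left).
With 5 plows the rate is 5/360 = 1/72, so the rest takes 1/10 ÷ 1/72 = 36/5 hours.

36/5 hours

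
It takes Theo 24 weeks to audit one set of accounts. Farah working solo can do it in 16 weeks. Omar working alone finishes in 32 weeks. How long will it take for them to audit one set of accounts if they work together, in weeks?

96/13 weeks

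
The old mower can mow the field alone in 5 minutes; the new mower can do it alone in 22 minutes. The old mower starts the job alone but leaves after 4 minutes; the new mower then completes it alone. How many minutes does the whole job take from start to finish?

In 4 minutes the old mower does 4/5 of the job, leaving 1/5.
The new mower works at 1/22 per minute, so finishing takes 1/5 ÷ 1/22 = 22/5 minutes.
Total time = 4 + 22/5 = 42/5 minutes.

42/5 minutes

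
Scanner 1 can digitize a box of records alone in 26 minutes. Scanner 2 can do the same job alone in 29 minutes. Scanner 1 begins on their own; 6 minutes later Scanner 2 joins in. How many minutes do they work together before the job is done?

116/11 minutes

In the first 6 minutes Scanner 1 alone does 6/26 = 3/13 of the job, leaving 10/13.
Once everyone is working, combined rate: 1/26 + 1/29 = (29 + 26)/754 = 55/754 per minute.
Remaining 10/13 at 55/754 per minute takes 116/11 minutes.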